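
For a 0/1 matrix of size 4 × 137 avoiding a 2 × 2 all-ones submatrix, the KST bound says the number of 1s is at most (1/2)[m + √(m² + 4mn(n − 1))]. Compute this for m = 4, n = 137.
z(4, 137; 2, 2) ≤ (1/2)[4 + √(4² + 4·4·137·136)] = (1/2)[4 + √298128] = 275.0055

Kővári–Sós–Turán: let r_1, ..., r_4 be the row sums and z = Σ r_i the total number of 1s. Each pair of columns can share at most one row with both entries 1 (else a 2×2 all-ones block appears), so Σ_i C(r_i, 2) ≤ C(137, 2) = 9316. By convexity Σ_i C(r_i, 2) ≥ 4·C(z/4, 2) = z(z − 4)/(2·4), giving z² − 4z − 4·137·136 ≤ 0 and hence z ≤ (1/2)[4 + √(16 + 4·74528)] = (1/2)[4 + √298128] ≈ (1/2)(4 + 546.011) = 275.0055.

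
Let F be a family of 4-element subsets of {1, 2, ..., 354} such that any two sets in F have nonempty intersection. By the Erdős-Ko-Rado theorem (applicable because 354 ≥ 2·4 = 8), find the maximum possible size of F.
max |F| = C(353, 3) = 7268976

Erdős-Ko-Rado (1961): when n ≥ 2k, max |F| = C(n−1, k−1). The bound is attained by the star {A : i ∈ A} for any fixed i ∈ [n]. Here C(354−1, 4−1) = C(353, 3) = 7268976.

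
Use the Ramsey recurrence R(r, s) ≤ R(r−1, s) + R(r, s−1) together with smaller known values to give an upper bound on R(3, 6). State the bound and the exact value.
R(3, 6) ≤ R(2, 6) + R(3, 5) = 6 + 14 = 20; exact value R(3, 6) = 18.

The Erdős–Szekeres recurrence R(r, s) ≤ R(r−1, s) + R(r, s−1) applied to (r, s) = (3, 6) gives
  R(3, 6) ≤ R(2, 6) + R(3, 5) = 6 + 14 = 20.
(Recall R(2, k) = k and R is symmetric.) The recurrence is not tight here (it gives 20, but the exact value is R(3, 6) = 18); the tight upper bound requires a sharper argument than the simple recurrence, combined with a lower-bound construction on K_{17}.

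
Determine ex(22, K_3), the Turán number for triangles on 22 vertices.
ex(22, K_3) = ⌊22^2/4⌋ = 121

Mantel (1907): a triangle-free graph on n vertices has at most ⌊n^2/4⌋ edges, with equality for the complete bipartite graph K_{⌊n/2⌋, ⌈n/2⌉}. For n = 22: ⌊22^2/4⌋ = ⌊484/4⌋ = 121. The extremal graph is K_{11, 11}, which has 11·11 = 121 edges.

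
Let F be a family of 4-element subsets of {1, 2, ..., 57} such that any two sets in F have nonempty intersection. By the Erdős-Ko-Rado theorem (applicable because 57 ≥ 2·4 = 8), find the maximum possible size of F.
max |F| = C(56, 3) = 27720

The Erdős-Ko-Rado theorem states: for n ≥ 2k, an intersecting family of k-subsets of an n-element set has size at most C(n − 1, k − 1), with equality for 'star' families {A ⊆ [n] : |A| = k, i ∈ A} (fix an element i). For n = 57, k = 4: C(56, 3) = 27720.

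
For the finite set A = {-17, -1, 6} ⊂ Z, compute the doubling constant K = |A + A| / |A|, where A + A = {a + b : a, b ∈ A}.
K = |A + A| / |A| = 6/3 = 2

Enumerate A + A = {a + b : a, b ∈ A}. With |A| = 3, there are |A|^2 = 9 ordered sum pairs; collecting distinct values, A + A = {-34, -18, -11, -2, 5, 12}, so |A + A| = 6. Thus K = 6/3 = 2. For comparison, the minimum possible |A + A| over all 3-element sets is 2·3 − 1 = 5 (so min K = 5/3), attained only by arithmetic progressions.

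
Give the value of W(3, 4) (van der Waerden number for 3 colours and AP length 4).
W(3, 4) = 293

W(3, 4) = 293. The lower bound W(3, 4) > 292 comes from an explicit good 3-colouring of [1, 292]; the upper bound W(3, 4) ≤ 293 was verified by exhaustive search over 3-colourings of [1, 293].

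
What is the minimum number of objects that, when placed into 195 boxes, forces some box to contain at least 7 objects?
n = (7 − 1)·195 + 1 = 1171

By the generalised pigeonhole principle, to guarantee some box contains ≥ r objects we need more than (r − 1) · k objects total. Threshold: n = (r − 1) · k + 1. With r = 7 and k = 195: n = 6 · 195 + 1 = 1170 + 1 = 1171. For n = 1170 = 6 · 195, we can put exactly 6 objects in every box, avoiding 7 in any single one — so 1171 is tight.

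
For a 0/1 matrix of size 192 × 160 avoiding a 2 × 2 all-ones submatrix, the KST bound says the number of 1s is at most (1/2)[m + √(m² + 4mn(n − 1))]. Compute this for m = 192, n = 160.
z(192, 160; 2, 2) ≤ (1/2)[192 + √(192² + 4·192·160·159)] = (1/2)[192 + √19574784] = 2308.17

Kővári–Sós–Turán: let r_1, ..., r_192 be the row sums and z = Σ r_i the total number of 1s. Each pair of columns can share at most one row with both entries 1 (else a 2×2 all-ones block appears), so Σ_i C(r_i, 2) ≤ C(160, 2) = 12720. By convexity Σ_i C(r_i, 2) ≥ 192·C(z/192, 2) = z(z − 192)/(2·192), giving z² − 192z − 192·160·159 ≤ 0 and hence z ≤ (1/2)[192 + √(36864 + 4·4884480)] = (1/2)[192 + √19574784] ≈ (1/2)(192 + 4424.34) = 2308.17.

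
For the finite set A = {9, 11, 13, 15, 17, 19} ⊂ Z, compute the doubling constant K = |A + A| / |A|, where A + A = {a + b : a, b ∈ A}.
K = |A + A| / |A| = 11/6

Enumerate A + A = {a + b : a, b ∈ A}. With |A| = 6, there are |A|^2 = 36 ordered sum pairs; collecting distinct values, A + A = {18, 20, 22, 24, 26, 28, 30, 32, 34, 36, 38}, so |A + A| = 11. Thus K = 11/6. Here |A + A| = 2|A| − 1 = 11, the minimum possible — so K = 11/6 is minimal, which holds iff A is an arithmetic progression.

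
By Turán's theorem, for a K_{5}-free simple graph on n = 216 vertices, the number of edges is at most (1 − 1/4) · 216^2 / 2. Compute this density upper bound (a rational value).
Turán density bound = (3/4) · 216^2/2 = 17496

Turán's theorem: ex(n, K_{r+1}) is achieved by the complete r-partite Turán graph T(n, r) with parts as balanced as possible, and is at most (1 − 1/r) · n^2/2. For r = 4, n = 216: the density bound is (3/4) · 46656/2 = 17496. Since 4 ∣ 216, the Turán graph T(216, 4) has parts of equal size 54, and its edge count e(T(216, 4)) = 17496 attains the density bound exactly.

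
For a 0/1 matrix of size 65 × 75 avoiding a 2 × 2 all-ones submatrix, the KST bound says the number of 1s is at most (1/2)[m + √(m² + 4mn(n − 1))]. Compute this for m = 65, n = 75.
z(65, 75; 2, 2) ≤ (1/2)[65 + √(65² + 4·65·75·74)] = (1/2)[65 + √1447225] = 634.0033

Kővári–Sós–Turán: let r_1, ..., r_65 be the row sums and z = Σ r_i the total number of 1s. Each pair of columns can share at most one row with both entries 1 (else a 2×2 all-ones block appears), so Σ_i C(r_i, 2) ≤ C(75, 2) = 2775. By convexity Σ_i C(r_i, 2) ≥ 65·C(z/65, 2) = z(z − 65)/(2·65), giving z² − 65z − 65·75·74 ≤ 0 and hence z ≤ (1/2)[65 + √(4225 + 4·360750)] = (1/2)[65 + √1447225] ≈ (1/2)(65 + 1203.0067) = 634.0033.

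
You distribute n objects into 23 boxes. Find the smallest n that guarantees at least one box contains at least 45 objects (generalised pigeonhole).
n = (45 − 1)·23 + 1 = 1013

By the generalised pigeonhole principle, to guarantee some box contains ≥ r objects we need more than (r − 1) · k objects total. Threshold: n = (r − 1) · k + 1. With r = 45 and k = 23: n = 44 · 23 + 1 = 1012 + 1 = 1013. For n = 1012 = 44 · 23, we can put exactly 44 objects in every box, avoiding 45 in any single one — so 1013 is tight.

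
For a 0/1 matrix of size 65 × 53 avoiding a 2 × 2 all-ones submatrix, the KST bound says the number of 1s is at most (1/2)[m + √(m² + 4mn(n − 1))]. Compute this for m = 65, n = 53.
z(65, 53; 2, 2) ≤ (1/2)[65 + √(65² + 4·65·53·52)] = (1/2)[65 + √720785] = 456.9953

Kővári–Sós–Turán: let r_1, ..., r_65 be the row sums and z = Σ r_i the total number of 1s. Each pair of columns can share at most one row with both entries 1 (else a 2×2 all-ones block appears), so Σ_i C(r_i, 2) ≤ C(53, 2) = 1378. By convexity Σ_i C(r_i, 2) ≥ 65·C(z/65, 2) = z(z − 65)/(2·65), giving z² − 65z − 65·53·52 ≤ 0 and hence z ≤ (1/2)[65 + √(4225 + 4·179140)] = (1/2)[65 + √720785] ≈ (1/2)(65 + 848.9906) = 456.9953.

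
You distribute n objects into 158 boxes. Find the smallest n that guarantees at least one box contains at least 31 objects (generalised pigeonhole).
n = (31 − 1)·158 + 1 = 4741

By the generalised pigeonhole principle, to guarantee some box contains ≥ r objects we need more than (r − 1) · k objects total. Threshold: n = (r − 1) · k + 1. With r = 31 and k = 158: n = 30 · 158 + 1 = 4740 + 1 = 4741. For n = 4740 = 30 · 158, we can put exactly 30 objects in every box, avoiding 31 in any single one — so 4741 is tight.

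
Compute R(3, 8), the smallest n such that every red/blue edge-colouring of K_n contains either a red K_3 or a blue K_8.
R(3, 8) = 28

Lower bound: an explicit 2-colouring of K_{27} (typically a Paley-type or other structured construction) avoids a red K_3 and a blue K_8, showing R(3, 8) > 27.
Upper bound: the simple Erdős–Szekeres recurrence only gives R(3, 8) ≤ 31; the tight bound R(3, 8) ≤ 28 requires a sharper case analysis (or computer search) of 2-colourings of K_{28}.
Hence R(3, 8) = 28.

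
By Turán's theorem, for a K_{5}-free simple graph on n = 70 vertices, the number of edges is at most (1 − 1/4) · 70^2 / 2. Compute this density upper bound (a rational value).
Turán density bound = (3/4) · 70^2/2 = 3675/2 ≈ 1837.5

Turán's theorem: ex(n, K_{r+1}) is achieved by the complete r-partite Turán graph T(n, r) with parts as balanced as possible, and is at most (1 − 1/r) · n^2/2. For r = 4, n = 70: the density bound is (3/4) · 4900/2 = 3675/2 ≈ 1837.5. The integer-valued extremum is e(T(70, 4)) = 1837, which is strictly less than the density bound 3675/2 since 4 ∤ 70 (the parts of T(70, 4) cannot all be equal).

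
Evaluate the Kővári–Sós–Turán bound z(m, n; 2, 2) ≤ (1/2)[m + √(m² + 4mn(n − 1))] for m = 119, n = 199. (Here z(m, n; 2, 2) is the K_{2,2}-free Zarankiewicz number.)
z(119, 199; 2, 2) ≤ (1/2)[119 + √(119² + 4·119·199·198)] = (1/2)[119 + √18769513] = 2225.6898

Kővári–Sós–Turán: let r_1, ..., r_119 be the row sums and z = Σ r_i the total number of 1s. Each pair of columns can share at most one row with both entries 1 (else a 2×2 all-ones block appears), so Σ_i C(r_i, 2) ≤ C(199, 2) = 19701. By convexity Σ_i C(r_i, 2) ≥ 119·C(z/119, 2) = z(z − 119)/(2·119), giving z² − 119z − 119·199·198 ≤ 0 and hence z ≤ (1/2)[119 + √(14161 + 4·4688838)] = (1/2)[119 + √18769513] ≈ (1/2)(119 + 4332.3796) = 2225.6898.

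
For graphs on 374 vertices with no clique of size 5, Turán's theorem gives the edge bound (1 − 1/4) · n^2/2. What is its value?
Turán density bound = (3/4) · 374^2/2 = 104907/2 ≈ 52453.5

Turán's theorem: ex(n, K_{r+1}) is achieved by the complete r-partite Turán graph T(n, r) with parts as balanced as possible, and is at most (1 − 1/r) · n^2/2. For r = 4, n = 374: the density bound is (3/4) · 139876/2 = 104907/2 ≈ 52453.5. The integer-valued extremum is e(T(374, 4)) = 52453, which is strictly less than the density bound 104907/2 since 4 ∤ 374 (the parts of T(374, 4) cannot all be equal).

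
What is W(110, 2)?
W(110, 2) = 110 + 1 = 111

A 2-term AP is any pair of integers, so a monochromatic 2-AP exists iff some colour is used at least twice. With 110 colours, the colouring i ↦ i on {1, ..., 110} uses each colour once, avoiding any monochromatic pair, so W(110, 2) > 110. For {1, ..., 111}, pigeonhole forces two integers of the same colour, which form a monochromatic 2-AP. Hence W(110, 2) = 111.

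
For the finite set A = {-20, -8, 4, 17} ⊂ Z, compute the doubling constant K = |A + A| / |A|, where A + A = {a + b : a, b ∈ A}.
K = |A + A| / |A| = 9/4

Enumerate A + A = {a + b : a, b ∈ A}. With |A| = 4, there are |A|^2 = 16 ordered sum pairs; collecting distinct values, A + A = {-40, -28, -16, -4, -3, 8, 9, 21, 34}, so |A + A| = 9. Thus K = 9/4. For comparison, the minimum possible |A + A| over all 4-element sets is 2·4 − 1 = 7 (so min K = 7/4), attained only by arithmetic progressions.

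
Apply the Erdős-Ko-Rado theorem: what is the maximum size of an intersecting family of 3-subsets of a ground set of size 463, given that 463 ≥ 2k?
max |F| = C(462, 2) = 106491

The Erdős-Ko-Rado theorem states: for n ≥ 2k, an intersecting family of k-subsets of an n-element set has size at most C(n − 1, k − 1), with equality for 'star' families {A ⊆ [n] : |A| = k, i ∈ A} (fix an element i). For n = 463, k = 3: C(462, 2) = 106491.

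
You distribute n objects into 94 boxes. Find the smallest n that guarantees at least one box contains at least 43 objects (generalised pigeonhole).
n = (43 − 1)·94 + 1 = 3949

By the generalised pigeonhole principle, to guarantee some box contains ≥ r objects we need more than (r − 1) · k objects total. Threshold: n = (r − 1) · k + 1. With r = 43 and k = 94: n = 42 · 94 + 1 = 3948 + 1 = 3949. For n = 3948 = 42 · 94, we can put exactly 42 objects in every box, avoiding 43 in any single one — so 3949 is tight.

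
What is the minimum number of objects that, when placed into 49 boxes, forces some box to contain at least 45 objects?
n = (45 − 1)·49 + 1 = 2157

By the generalised pigeonhole principle, to guarantee some box contains ≥ r objects we need more than (r − 1) · k objects total. Threshold: n = (r − 1) · k + 1. With r = 45 and k = 49: n = 44 · 49 + 1 = 2156 + 1 = 2157. For n = 2156 = 44 · 49, we can put exactly 44 objects in every box, avoiding 45 in any single one — so 2157 is tight.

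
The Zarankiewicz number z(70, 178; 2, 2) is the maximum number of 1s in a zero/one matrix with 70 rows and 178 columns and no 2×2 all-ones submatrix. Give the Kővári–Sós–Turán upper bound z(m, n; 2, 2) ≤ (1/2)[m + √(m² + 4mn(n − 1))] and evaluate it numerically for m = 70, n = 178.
z(70, 178; 2, 2) ≤ (1/2)[70 + √(70² + 4·70·178·177)] = (1/2)[70 + √8826580] = 1520.478

Kővári–Sós–Turán: let r_1, ..., r_70 be the row sums and z = Σ r_i the total number of 1s. Each pair of columns can share at most one row with both entries 1 (else a 2×2 all-ones block appears), so Σ_i C(r_i, 2) ≤ C(178, 2) = 15753. By convexity Σ_i C(r_i, 2) ≥ 70·C(z/70, 2) = z(z − 70)/(2·70), giving z² − 70z − 70·178·177 ≤ 0 and hence z ≤ (1/2)[70 + √(4900 + 4·2205420)] = (1/2)[70 + √8826580] ≈ (1/2)(70 + 2970.9561) = 1520.478.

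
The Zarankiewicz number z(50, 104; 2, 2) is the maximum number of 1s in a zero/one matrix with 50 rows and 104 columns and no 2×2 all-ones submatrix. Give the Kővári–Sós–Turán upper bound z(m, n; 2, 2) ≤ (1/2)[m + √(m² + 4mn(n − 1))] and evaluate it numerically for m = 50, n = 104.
z(50, 104; 2, 2) ≤ (1/2)[50 + √(50² + 4·50·104·103)] = (1/2)[50 + √2144900] = 757.2739

Kővári–Sós–Turán: let r_1, ..., r_50 be the row sums and z = Σ r_i the total number of 1s. Each pair of columns can share at most one row with both entries 1 (else a 2×2 all-ones block appears), so Σ_i C(r_i, 2) ≤ C(104, 2) = 5356. By convexity Σ_i C(r_i, 2) ≥ 50·C(z/50, 2) = z(z − 50)/(2·50), giving z² − 50z − 50·104·103 ≤ 0 and hence z ≤ (1/2)[50 + √(2500 + 4·535600)] = (1/2)[50 + √2144900] ≈ (1/2)(50 + 1464.5477) = 757.2739.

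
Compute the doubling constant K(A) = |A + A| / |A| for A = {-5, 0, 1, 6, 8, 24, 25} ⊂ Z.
K = |A + A| / |A| = 26/7

Enumerate A + A = {a + b : a, b ∈ A}. With |A| = 7, there are |A|^2 = 49 ordered sum pairs; collecting distinct values, A + A = {-10, -5, -4, 0, 1, 2, 3, 6, 7, 8, 9, 12, 14, 16, 19, 20, 24, 25, 26, 30, 31, 32, 33, 48, 49, 50}, so |A + A| = 26. Thus K = 26/7. For comparison, the minimum possible |A + A| over all 7-element sets is 2·7 − 1 = 13 (so min K = 13/7), attained only by arithmetic progressions.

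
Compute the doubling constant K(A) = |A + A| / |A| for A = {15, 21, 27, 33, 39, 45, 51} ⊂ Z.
K = |A + A| / |A| = 13/7

Enumerate A + A = {a + b : a, b ∈ A}. With |A| = 7, there are |A|^2 = 49 ordered sum pairs; collecting distinct values, A + A = {30, 36, 42, 48, 54, 60, 66, 72, 78, 84, 90, 96, 102}, so |A + A| = 13. Thus K = 13/7. Here |A + A| = 2|A| − 1 = 13, the minimum possible — so K = 13/7 is minimal, which holds iff A is an arithmetic progression.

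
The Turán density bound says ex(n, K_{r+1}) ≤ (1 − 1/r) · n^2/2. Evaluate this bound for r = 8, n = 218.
Turán density bound = (7/8) · 218^2/2 = 83167/4 ≈ 20791.75

Turán's theorem: ex(n, K_{r+1}) is achieved by the complete r-partite Turán graph T(n, r) with parts as balanced as possible, and is at most (1 − 1/r) · n^2/2. For r = 8, n = 218: the density bound is (7/8) · 47524/2 = 83167/4 ≈ 20791.75. The integer-valued extremum is e(T(218, 8)) = 20791, which is strictly less than the density bound 83167/4 since 8 ∤ 218 (the parts of T(218, 8) cannot all be equal).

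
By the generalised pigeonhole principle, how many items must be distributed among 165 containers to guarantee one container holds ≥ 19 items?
n = (19 − 1)·165 + 1 = 2971

By the generalised pigeonhole principle, to guarantee some box contains ≥ r objects we need more than (r − 1) · k objects total. Threshold: n = (r − 1) · k + 1. With r = 19 and k = 165: n = 18 · 165 + 1 = 2970 + 1 = 2971. For n = 2970 = 18 · 165, we can put exactly 18 objects in every box, avoiding 19 in any single one — so 2971 is tight.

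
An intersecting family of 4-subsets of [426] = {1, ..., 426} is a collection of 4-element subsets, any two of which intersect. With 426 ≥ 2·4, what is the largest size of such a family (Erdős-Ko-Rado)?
max |F| = C(425, 3) = 12704100

Erdős-Ko-Rado (1961): when n ≥ 2k, max |F| = C(n−1, k−1). The bound is attained by the star {A : i ∈ A} for any fixed i ∈ [n]. Here C(426−1, 4−1) = C(425, 3) = 12704100.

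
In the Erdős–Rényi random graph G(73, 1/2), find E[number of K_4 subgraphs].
E[# K_4] = C(73, 4) · (1/2)^C(4, 2) = 1088430 / 2^6 = 544215/32 = 17006.71875

For each 4-subset S of vertices (there are C(73, 4) = 1088430 such S), let X_S = 1 if S induces a K_4 (all C(4, 2) = 6 edges present). Then P(X_S = 1) = (1/2)^6 = 1/64. By linearity of expectation, E[# K_4] = C(73, 4) · (1/2)^6 = 1088430 / 64 = 544215/32 = 17006.71875.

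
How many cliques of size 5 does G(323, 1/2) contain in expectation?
E[# K_5] = C(323, 5) · (1/2)^C(5, 2) = 28400294384 / 2^10 = 1775018399/64 = 27734662.484375

For each 5-subset S of vertices (there are C(323, 5) = 28400294384 such S), let X_S = 1 if S induces a K_5 (all C(5, 2) = 10 edges present). Then P(X_S = 1) = (1/2)^10 = 1/1024. By linearity of expectation, E[# K_5] = C(323, 5) · (1/2)^10 = 28400294384 / 1024 = 1775018399/64 = 27734662.484375.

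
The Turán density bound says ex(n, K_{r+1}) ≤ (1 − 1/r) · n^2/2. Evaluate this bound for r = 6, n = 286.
Turán density bound = (5/6) · 286^2/2 = 102245/3 ≈ 34081.6667

Turán's theorem: ex(n, K_{r+1}) is achieved by the complete r-partite Turán graph T(n, r) with parts as balanced as possible, and is at most (1 − 1/r) · n^2/2. For r = 6, n = 286: the density bound is (5/6) · 81796/2 = 102245/3 ≈ 34081.6667. The integer-valued extremum is e(T(286, 6)) = 34081, which is strictly less than the density bound 102245/3 since 6 ∤ 286 (the parts of T(286, 6) cannot all be equal).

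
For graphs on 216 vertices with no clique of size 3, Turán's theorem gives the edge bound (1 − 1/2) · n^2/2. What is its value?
Turán density bound = (1/2) · 216^2/2 = 11664

Turán's theorem: ex(n, K_{r+1}) is achieved by the complete r-partite Turán graph T(n, r) with parts as balanced as possible, and is at most (1 − 1/r) · n^2/2. For r = 2, n = 216: the density bound is (1/2) · 46656/2 = 11664. Since 2 ∣ 216, the Turán graph T(216, 2) has parts of equal size 108, and its edge count e(T(216, 2)) = 11664 attains the density bound exactly.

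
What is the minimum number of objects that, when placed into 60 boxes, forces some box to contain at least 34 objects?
n = (34 − 1)·60 + 1 = 1981

By the generalised pigeonhole principle, to guarantee some box contains ≥ r objects we need more than (r − 1) · k objects total. Threshold: n = (r − 1) · k + 1. With r = 34 and k = 60: n = 33 · 60 + 1 = 1980 + 1 = 1981. For n = 1980 = 33 · 60, we can put exactly 33 objects in every box, avoiding 34 in any single one — so 1981 is tight.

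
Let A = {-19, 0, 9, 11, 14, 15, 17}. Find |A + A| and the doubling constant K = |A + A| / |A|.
K = |A + A| / |A| = 26/7

Enumerate A + A = {a + b : a, b ∈ A}. With |A| = 7, there are |A|^2 = 49 ordered sum pairs; collecting distinct values, A + A = {-38, -19, -10, -8, -5, -4, -2, 0, 9, 11, 14, 15, 17, 18, 20, 22, 23, 24, 25, 26, 28, 29, 30, 31, 32, 34}, so |A + A| = 26. Thus K = 26/7. For comparison, the minimum possible |A + A| over all 7-element sets is 2·7 − 1 = 13 (so min K = 13/7), attained only by arithmetic progressions.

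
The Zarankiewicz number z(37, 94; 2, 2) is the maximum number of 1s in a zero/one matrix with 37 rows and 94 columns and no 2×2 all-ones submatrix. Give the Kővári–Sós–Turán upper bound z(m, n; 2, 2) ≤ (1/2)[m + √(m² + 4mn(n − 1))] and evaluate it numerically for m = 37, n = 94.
z(37, 94; 2, 2) ≤ (1/2)[37 + √(37² + 4·37·94·93)] = (1/2)[37 + √1295185] = 587.531

Kővári–Sós–Turán: let r_1, ..., r_37 be the row sums and z = Σ r_i the total number of 1s. Each pair of columns can share at most one row with both entries 1 (else a 2×2 all-ones block appears), so Σ_i C(r_i, 2) ≤ C(94, 2) = 4371. By convexity Σ_i C(r_i, 2) ≥ 37·C(z/37, 2) = z(z − 37)/(2·37), giving z² − 37z − 37·94·93 ≤ 0 and hence z ≤ (1/2)[37 + √(1369 + 4·323454)] = (1/2)[37 + √1295185] ≈ (1/2)(37 + 1138.0619) = 587.531.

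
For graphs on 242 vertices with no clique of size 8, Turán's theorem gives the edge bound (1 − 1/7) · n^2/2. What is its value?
Turán density bound = (6/7) · 242^2/2 = 175692/7 ≈ 25098.8571

Turán's theorem: ex(n, K_{r+1}) is achieved by the complete r-partite Turán graph T(n, r) with parts as balanced as possible, and is at most (1 − 1/r) · n^2/2. For r = 7, n = 242: the density bound is (6/7) · 58564/2 = 175692/7 ≈ 25098.8571. The integer-valued extremum is e(T(242, 7)) = 25098, which is strictly less than the density bound 175692/7 since 7 ∤ 242 (the parts of T(242, 7) cannot all be equal).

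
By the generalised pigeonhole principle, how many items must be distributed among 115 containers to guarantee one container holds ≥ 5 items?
n = (5 − 1)·115 + 1 = 461

By the generalised pigeonhole principle, to guarantee some box contains ≥ r objects we need more than (r − 1) · k objects total. Threshold: n = (r − 1) · k + 1. With r = 5 and k = 115: n = 4 · 115 + 1 = 460 + 1 = 461. For n = 460 = 4 · 115, we can put exactly 4 objects in every box, avoiding 5 in any single one — so 461 is tight.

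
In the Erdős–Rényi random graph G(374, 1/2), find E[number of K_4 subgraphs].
E[# K_4] = C(374, 4) · (1/2)^C(4, 2) = 802206251 / 2^6 = 12534472.671875

For each 4-subset S of vertices (there are C(374, 4) = 802206251 such S), let X_S = 1 if S induces a K_4 (all C(4, 2) = 6 edges present). Then P(X_S = 1) = (1/2)^6 = 1/64. By linearity of expectation, E[# K_4] = C(374, 4) · (1/2)^6 = 802206251 / 64 = 12534472.671875.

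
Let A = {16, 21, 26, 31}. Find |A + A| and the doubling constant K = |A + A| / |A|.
K = |A + A| / |A| = 7/4

Enumerate A + A = {a + b : a, b ∈ A}. With |A| = 4, there are |A|^2 = 16 ordered sum pairs; collecting distinct values, A + A = {32, 37, 42, 47, 52, 57, 62}, so |A + A| = 7. Thus K = 7/4. Here |A + A| = 2|A| − 1 = 7, the minimum possible — so K = 7/4 is minimal, which holds iff A is an arithmetic progression.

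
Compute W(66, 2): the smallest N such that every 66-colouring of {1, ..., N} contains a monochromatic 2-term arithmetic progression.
W(66, 2) = 66 + 1 = 67

A 2-term AP is any pair of integers, so a monochromatic 2-AP exists iff some colour is used at least twice. With 66 colours, the colouring i ↦ i on {1, ..., 66} uses each colour once, avoiding any monochromatic pair, so W(66, 2) > 66. For {1, ..., 67}, pigeonhole forces two integers of the same colour, which form a monochromatic 2-AP. Hence W(66, 2) = 67.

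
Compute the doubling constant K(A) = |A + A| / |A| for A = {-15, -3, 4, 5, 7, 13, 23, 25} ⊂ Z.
K = |A + A| / |A| = 31/8

Enumerate A + A = {a + b : a, b ∈ A}. With |A| = 8, there are |A|^2 = 64 ordered sum pairs; collecting distinct values, A + A = {-30, -18, -11, -10, -8, -6, -2, 1, 2, 4, 8, 9, 10, 11, 12, 14, 17, 18, 20, 22, 26, 27, 28, 29, 30, 32, 36, 38, 46, 48, 50}, so |A + A| = 31. Thus K = 31/8. For comparison, the minimum possible |A + A| over all 8-element sets is 2·8 − 1 = 15 (so min K = 15/8), attained only by arithmetic progressions.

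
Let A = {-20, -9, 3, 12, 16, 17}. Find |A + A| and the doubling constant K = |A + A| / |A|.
K = |A + A| / |A| = 21/6 = 7/2

Enumerate A + A = {a + b : a, b ∈ A}. With |A| = 6, there are |A|^2 = 36 ordered sum pairs; collecting distinct values, A + A = {-40, -29, -18, -17, -8, -6, -4, -3, 3, 6, 7, 8, 15, 19, 20, 24, 28, 29, 32, 33, 34}, so |A + A| = 21. Thus K = 21/6 = 7/2. For comparison, the minimum possible |A + A| over all 6-element sets is 2·6 − 1 = 11 (so min K = 11/6), attained only by arithmetic progressions.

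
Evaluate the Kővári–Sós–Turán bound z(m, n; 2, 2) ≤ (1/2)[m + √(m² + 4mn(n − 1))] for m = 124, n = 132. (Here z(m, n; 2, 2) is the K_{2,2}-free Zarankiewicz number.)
z(124, 132; 2, 2) ≤ (1/2)[124 + √(124² + 4·124·132·131)] = (1/2)[124 + √8592208] = 1527.6234

Kővári–Sós–Turán: let r_1, ..., r_124 be the row sums and z = Σ r_i the total number of 1s. Each pair of columns can share at most one row with both entries 1 (else a 2×2 all-ones block appears), so Σ_i C(r_i, 2) ≤ C(132, 2) = 8646. By convexity Σ_i C(r_i, 2) ≥ 124·C(z/124, 2) = z(z − 124)/(2·124), giving z² − 124z − 124·132·131 ≤ 0 and hence z ≤ (1/2)[124 + √(15376 + 4·2144208)] = (1/2)[124 + √8592208] ≈ (1/2)(124 + 2931.2468) = 1527.6234.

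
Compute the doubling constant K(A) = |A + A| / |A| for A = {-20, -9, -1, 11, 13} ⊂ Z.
K = |A + A| / |A| = 15/5 = 3

Enumerate A + A = {a + b : a, b ∈ A}. With |A| = 5, there are |A|^2 = 25 ordered sum pairs; collecting distinct values, A + A = {-40, -29, -21, -18, -10, -9, -7, -2, 2, 4, 10, 12, 22, 24, 26}, so |A + A| = 15. Thus K = 15/5 = 3. For comparison, the minimum possible |A + A| over all 5-element sets is 2·5 − 1 = 9 (so min K = 9/5), attained only by arithmetic progressions.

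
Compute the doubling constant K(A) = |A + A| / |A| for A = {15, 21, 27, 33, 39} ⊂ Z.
K = |A + A| / |A| = 9/5

Enumerate A + A = {a + b : a, b ∈ A}. With |A| = 5, there are |A|^2 = 25 ordered sum pairs; collecting distinct values, A + A = {30, 36, 42, 48, 54, 60, 66, 72, 78}, so |A + A| = 9. Thus K = 9/5. Here |A + A| = 2|A| − 1 = 9, the minimum possible — so K = 9/5 is minimal, which holds iff A is an arithmetic progression.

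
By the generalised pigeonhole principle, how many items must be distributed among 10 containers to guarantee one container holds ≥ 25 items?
n = (25 − 1)·10 + 1 = 241

By the generalised pigeonhole principle, to guarantee some box contains ≥ r objects we need more than (r − 1) · k objects total. Threshold: n = (r − 1) · k + 1. With r = 25 and k = 10: n = 24 · 10 + 1 = 240 + 1 = 241. For n = 240 = 24 · 10, we can put exactly 24 objects in every box, avoiding 25 in any single one — so 241 is tight.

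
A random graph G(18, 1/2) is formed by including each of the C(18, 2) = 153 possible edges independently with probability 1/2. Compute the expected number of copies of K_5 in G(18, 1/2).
E[# K_5] = C(18, 5) · (1/2)^C(5, 2) = 8568 / 2^10 = 1071/128 = 8.3671875

For each 5-subset S of vertices (there are C(18, 5) = 8568 such S), let X_S = 1 if S induces a K_5 (all C(5, 2) = 10 edges present). Then P(X_S = 1) = (1/2)^10 = 1/1024. By linearity of expectation, E[# K_5] = C(18, 5) · (1/2)^10 = 8568 / 1024 = 1071/128 = 8.3671875.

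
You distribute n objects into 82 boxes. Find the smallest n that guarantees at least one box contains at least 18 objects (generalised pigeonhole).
n = (18 − 1)·82 + 1 = 1395

By the generalised pigeonhole principle, to guarantee some box contains ≥ r objects we need more than (r − 1) · k objects total. Threshold: n = (r − 1) · k + 1. With r = 18 and k = 82: n = 17 · 82 + 1 = 1394 + 1 = 1395. For n = 1394 = 17 · 82, we can put exactly 17 objects in every box, avoiding 18 in any single one — so 1395 is tight.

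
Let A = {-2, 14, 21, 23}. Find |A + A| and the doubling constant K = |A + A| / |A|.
K = |A + A| / |A| = 10/4 = 5/2

Enumerate A + A = {a + b : a, b ∈ A}. With |A| = 4, there are |A|^2 = 16 ordered sum pairs; collecting distinct values, A + A = {-4, 12, 19, 21, 28, 35, 37, 42, 44, 46}, so |A + A| = 10. Thus K = 10/4 = 5/2. For comparison, the minimum possible |A + A| over all 4-element sets is 2·4 − 1 = 7 (so min K = 7/4), attained only by arithmetic progressions.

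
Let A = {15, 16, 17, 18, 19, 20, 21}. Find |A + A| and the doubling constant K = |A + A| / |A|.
K = |A + A| / |A| = 13/7

Enumerate A + A = {a + b : a, b ∈ A}. With |A| = 7, there are |A|^2 = 49 ordered sum pairs; collecting distinct values, A + A = {30, 31, 32, 33, 34, 35, 36, 37, 38, 39, 40, 41, 42}, so |A + A| = 13. Thus K = 13/7. Here |A + A| = 2|A| − 1 = 13, the minimum possible — so K = 13/7 is minimal, which holds iff A is an arithmetic progression.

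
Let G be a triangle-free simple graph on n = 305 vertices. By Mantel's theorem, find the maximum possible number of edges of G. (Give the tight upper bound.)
ex(305, K_3) = ⌊305^2/4⌋ = 23256

Mantel (1907): a triangle-free graph on n vertices has at most ⌊n^2/4⌋ edges, with equality for the complete bipartite graph K_{⌊n/2⌋, ⌈n/2⌉}. For n = 305: ⌊305^2/4⌋ = ⌊93025/4⌋ = 23256. The extremal graph is K_{152, 153}, which has 152·153 = 23256 edges.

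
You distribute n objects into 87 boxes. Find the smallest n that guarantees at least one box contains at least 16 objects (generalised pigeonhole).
n = (16 − 1)·87 + 1 = 1306

By the generalised pigeonhole principle, to guarantee some box contains ≥ r objects we need more than (r − 1) · k objects total. Threshold: n = (r − 1) · k + 1. With r = 16 and k = 87: n = 15 · 87 + 1 = 1305 + 1 = 1306. For n = 1305 = 15 · 87, we can put exactly 15 objects in every box, avoiding 16 in any single one — so 1306 is tight.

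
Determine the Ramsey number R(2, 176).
R(2, 176) = 176

R(2, k) = k for all k ≥ 2: in a 2-colouring of K_k, either some edge is red (a red K_2) or all edges are blue (a blue K_k). And K_{175} coloured all-blue has no blue K_176, so R(2, 176) > 175. Hence R(2, 176) = 176.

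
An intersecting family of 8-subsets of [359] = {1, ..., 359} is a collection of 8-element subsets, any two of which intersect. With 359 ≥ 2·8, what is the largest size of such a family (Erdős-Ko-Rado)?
max |F| = C(358, 7) = 140967724113568

Erdős-Ko-Rado (1961): when n ≥ 2k, max |F| = C(n−1, k−1). The bound is attained by the star {A : i ∈ A} for any fixed i ∈ [n]. Here C(359−1, 8−1) = C(358, 7) = 140967724113568.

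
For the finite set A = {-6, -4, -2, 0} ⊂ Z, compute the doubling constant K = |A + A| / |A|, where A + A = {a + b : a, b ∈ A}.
K = |A + A| / |A| = 7/4

Enumerate A + A = {a + b : a, b ∈ A}. With |A| = 4, there are |A|^2 = 16 ordered sum pairs; collecting distinct values, A + A = {-12, -10, -8, -6, -4, -2, 0}, so |A + A| = 7. Thus K = 7/4. Here |A + A| = 2|A| − 1 = 7, the minimum possible — so K = 7/4 is minimal, which holds iff A is an arithmetic progression.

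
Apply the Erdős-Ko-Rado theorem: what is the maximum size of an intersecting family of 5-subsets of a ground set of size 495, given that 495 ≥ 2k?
max |F| = C(494, 4) = 2451372001

The Erdős-Ko-Rado theorem states: for n ≥ 2k, an intersecting family of k-subsets of an n-element set has size at most C(n − 1, k − 1), with equality for 'star' families {A ⊆ [n] : |A| = k, i ∈ A} (fix an element i). For n = 495, k = 5: C(494, 4) = 2451372001.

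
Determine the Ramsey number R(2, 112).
R(2, 112) = 112

R(2, k) = k for all k ≥ 2: in a 2-colouring of K_k, either some edge is red (a red K_2) or all edges are blue (a blue K_k). And K_{111} coloured all-blue has no blue K_112, so R(2, 112) > 111. Hence R(2, 112) = 112.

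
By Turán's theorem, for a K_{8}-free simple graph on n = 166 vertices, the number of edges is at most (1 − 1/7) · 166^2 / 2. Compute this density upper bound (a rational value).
Turán density bound = (6/7) · 166^2/2 = 82668/7 ≈ 11809.7143

Turán's theorem: ex(n, K_{r+1}) is achieved by the complete r-partite Turán graph T(n, r) with parts as balanced as possible, and is at most (1 − 1/r) · n^2/2. For r = 7, n = 166: the density bound is (6/7) · 27556/2 = 82668/7 ≈ 11809.7143. The integer-valued extremum is e(T(166, 7)) = 11809, which is strictly less than the density bound 82668/7 since 7 ∤ 166 (the parts of T(166, 7) cannot all be equal).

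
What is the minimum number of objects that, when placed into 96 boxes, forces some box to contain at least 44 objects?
n = (44 − 1)·96 + 1 = 4129

By the generalised pigeonhole principle, to guarantee some box contains ≥ r objects we need more than (r − 1) · k objects total. Threshold: n = (r − 1) · k + 1. With r = 44 and k = 96: n = 43 · 96 + 1 = 4128 + 1 = 4129. For n = 4128 = 43 · 96, we can put exactly 43 objects in every box, avoiding 44 in any single one — so 4129 is tight.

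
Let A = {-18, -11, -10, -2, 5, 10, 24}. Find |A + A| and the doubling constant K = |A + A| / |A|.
K = |A + A| / |A| = 26/7

Enumerate A + A = {a + b : a, b ∈ A}. With |A| = 7, there are |A|^2 = 49 ordered sum pairs; collecting distinct values, A + A = {-36, -29, -28, -22, -21, -20, -13, -12, -8, -6, -5, -4, -1, 0, 3, 6, 8, 10, 13, 14, 15, 20, 22, 29, 34, 48}, so |A + A| = 26. Thus K = 26/7. For comparison, the minimum possible |A + A| over all 7-element sets is 2·7 − 1 = 13 (so min K = 13/7), attained only by arithmetic progressions.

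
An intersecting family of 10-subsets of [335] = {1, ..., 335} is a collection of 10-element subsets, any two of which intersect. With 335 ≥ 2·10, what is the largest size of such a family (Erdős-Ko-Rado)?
max |F| = C(334, 9) = 127862378575360066

Erdős-Ko-Rado (1961): when n ≥ 2k, max |F| = C(n−1, k−1). The bound is attained by the star {A : i ∈ A} for any fixed i ∈ [n]. Here C(335−1, 10−1) = C(334, 9) = 127862378575360066.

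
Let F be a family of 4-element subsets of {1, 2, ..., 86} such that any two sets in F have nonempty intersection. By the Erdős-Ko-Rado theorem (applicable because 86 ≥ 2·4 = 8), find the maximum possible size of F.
max |F| = C(85, 3) = 98770

The Erdős-Ko-Rado theorem states: for n ≥ 2k, an intersecting family of k-subsets of an n-element set has size at most C(n − 1, k − 1), with equality for 'star' families {A ⊆ [n] : |A| = k, i ∈ A} (fix an element i). For n = 86, k = 4: C(85, 3) = 98770.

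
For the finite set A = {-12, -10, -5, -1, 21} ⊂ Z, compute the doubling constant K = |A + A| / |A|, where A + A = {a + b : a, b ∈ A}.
K = |A + A| / |A| = 15/5 = 3

Enumerate A + A = {a + b : a, b ∈ A}. With |A| = 5, there are |A|^2 = 25 ordered sum pairs; collecting distinct values, A + A = {-24, -22, -20, -17, -15, -13, -11, -10, -6, -2, 9, 11, 16, 20, 42}, so |A + A| = 15. Thus K = 15/5 = 3. For comparison, the minimum possible |A + A| over all 5-element sets is 2·5 − 1 = 9 (so min K = 9/5), attained only by arithmetic progressions.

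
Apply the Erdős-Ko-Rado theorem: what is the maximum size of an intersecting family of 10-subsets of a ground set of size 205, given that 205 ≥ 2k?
max |F| = C(204, 9) = 1409876783932540

Erdős-Ko-Rado (1961): when n ≥ 2k, max |F| = C(n−1, k−1). The bound is attained by the star {A : i ∈ A} for any fixed i ∈ [n]. Here C(205−1, 10−1) = C(204, 9) = 1409876783932540.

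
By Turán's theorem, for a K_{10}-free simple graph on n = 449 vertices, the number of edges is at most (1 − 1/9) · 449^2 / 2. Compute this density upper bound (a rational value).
Turán density bound = (8/9) · 449^2/2 = 806404/9 ≈ 89600.4444

Turán's theorem: ex(n, K_{r+1}) is achieved by the complete r-partite Turán graph T(n, r) with parts as balanced as possible, and is at most (1 − 1/r) · n^2/2. For r = 9, n = 449: the density bound is (8/9) · 201601/2 = 806404/9 ≈ 89600.4444. The integer-valued extremum is e(T(449, 9)) = 89600, which is strictly less than the density bound 806404/9 since 9 ∤ 449 (the parts of T(449, 9) cannot all be equal).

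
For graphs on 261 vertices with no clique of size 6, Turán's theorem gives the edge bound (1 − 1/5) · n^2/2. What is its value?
Turán density bound = (4/5) · 261^2/2 = 136242/5 ≈ 27248.4

Turán's theorem: ex(n, K_{r+1}) is achieved by the complete r-partite Turán graph T(n, r) with parts as balanced as possible, and is at most (1 − 1/r) · n^2/2. For r = 5, n = 261: the density bound is (4/5) · 68121/2 = 136242/5 ≈ 27248.4. The integer-valued extremum is e(T(261, 5)) = 27248, which is strictly less than the density bound 136242/5 since 5 ∤ 261 (the parts of T(261, 5) cannot all be equal).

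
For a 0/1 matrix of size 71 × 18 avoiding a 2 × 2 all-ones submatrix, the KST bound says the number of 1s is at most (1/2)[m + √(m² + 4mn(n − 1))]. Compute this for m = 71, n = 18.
z(71, 18; 2, 2) ≤ (1/2)[71 + √(71² + 4·71·18·17)] = (1/2)[71 + √91945] = 187.1122

Kővári–Sós–Turán: let r_1, ..., r_71 be the row sums and z = Σ r_i the total number of 1s. Each pair of columns can share at most one row with both entries 1 (else a 2×2 all-ones block appears), so Σ_i C(r_i, 2) ≤ C(18, 2) = 153. By convexity Σ_i C(r_i, 2) ≥ 71·C(z/71, 2) = z(z − 71)/(2·71), giving z² − 71z − 71·18·17 ≤ 0 and hence z ≤ (1/2)[71 + √(5041 + 4·21726)] = (1/2)[71 + √91945] ≈ (1/2)(71 + 303.2243) = 187.1122.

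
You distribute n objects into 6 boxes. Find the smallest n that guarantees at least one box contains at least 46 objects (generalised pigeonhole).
n = (46 − 1)·6 + 1 = 271

By the generalised pigeonhole principle, to guarantee some box contains ≥ r objects we need more than (r − 1) · k objects total. Threshold: n = (r − 1) · k + 1. With r = 46 and k = 6: n = 45 · 6 + 1 = 270 + 1 = 271. For n = 270 = 45 · 6, we can put exactly 45 objects in every box, avoiding 46 in any single one — so 271 is tight.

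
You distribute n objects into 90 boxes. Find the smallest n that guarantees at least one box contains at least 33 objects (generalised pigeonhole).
n = (33 − 1)·90 + 1 = 2881

By the generalised pigeonhole principle, to guarantee some box contains ≥ r objects we need more than (r − 1) · k objects total. Threshold: n = (r − 1) · k + 1. With r = 33 and k = 90: n = 32 · 90 + 1 = 2880 + 1 = 2881. For n = 2880 = 32 · 90, we can put exactly 32 objects in every box, avoiding 33 in any single one — so 2881 is tight.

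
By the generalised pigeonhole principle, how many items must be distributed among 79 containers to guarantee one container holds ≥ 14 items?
n = (14 − 1)·79 + 1 = 1028

By the generalised pigeonhole principle, to guarantee some box contains ≥ r objects we need more than (r − 1) · k objects total. Threshold: n = (r − 1) · k + 1. With r = 14 and k = 79: n = 13 · 79 + 1 = 1027 + 1 = 1028. For n = 1027 = 13 · 79, we can put exactly 13 objects in every box, avoiding 14 in any single one — so 1028 is tight.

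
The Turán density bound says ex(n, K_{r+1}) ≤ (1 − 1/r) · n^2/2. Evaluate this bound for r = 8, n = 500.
Turán density bound = (7/8) · 500^2/2 = 109375

Turán's theorem: ex(n, K_{r+1}) is achieved by the complete r-partite Turán graph T(n, r) with parts as balanced as possible, and is at most (1 − 1/r) · n^2/2. For r = 8, n = 500: the density bound is (7/8) · 250000/2 = 109375. The integer-valued extremum is e(T(500, 8)) = 109374, which is strictly less than the density bound 109375 since 8 ∤ 500 (the parts of T(500, 8) cannot all be equal).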